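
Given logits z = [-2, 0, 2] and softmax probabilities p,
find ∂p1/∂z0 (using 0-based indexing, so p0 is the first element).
∂p1/∂z0 = -0.001862

p = softmax(z) = [0.01588, 0.1173, 0.8668]
p1 = 0.1173, p0 = 0.01588

∂p1/∂z0 = -p1 × p0 = -0.1173 × 0.01588 = -0.001862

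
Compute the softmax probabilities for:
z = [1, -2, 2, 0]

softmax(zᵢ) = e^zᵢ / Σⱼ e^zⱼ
p = [0.2418, 0.012, 0.6572, 0.0889]

exp(z) = [2.718, 0.1353, 7.389, 1]
Sum = 11.24
p = [0.2418, 0.012, 0.6572, 0.0889]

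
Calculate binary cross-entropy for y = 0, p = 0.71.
L = 1.238

L = -0·log(0.71) - 1·log(0.29) = -log(0.29) = 1.238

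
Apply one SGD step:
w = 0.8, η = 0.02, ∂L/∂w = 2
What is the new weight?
w_new = 0.76

w_new = w - η·∂L/∂w = 0.8 - 0.02×(2) = 0.8 - (0.04) = 0.76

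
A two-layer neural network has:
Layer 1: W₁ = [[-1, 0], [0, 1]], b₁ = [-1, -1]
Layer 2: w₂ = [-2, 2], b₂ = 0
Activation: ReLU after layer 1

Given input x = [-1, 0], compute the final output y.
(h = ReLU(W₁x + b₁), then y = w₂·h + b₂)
y = 0

Layer 1 pre-activation: z₁ = [0, -1]
After ReLU: h = [0, 0]
Layer 2 output: y = -2×0 + 2×0 + 0 = 0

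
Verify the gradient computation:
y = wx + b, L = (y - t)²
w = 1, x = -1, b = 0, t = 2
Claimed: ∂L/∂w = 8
Incorrect

y = (1)(-1) + 0 = -1
∂L/∂y = 2(y - t) = 2(-1 - 2) = -6
∂y/∂w = x = -1
∂L/∂w = -6 × -1 = 6

Claimed value: 8
Incorrect: The correct gradient is 6.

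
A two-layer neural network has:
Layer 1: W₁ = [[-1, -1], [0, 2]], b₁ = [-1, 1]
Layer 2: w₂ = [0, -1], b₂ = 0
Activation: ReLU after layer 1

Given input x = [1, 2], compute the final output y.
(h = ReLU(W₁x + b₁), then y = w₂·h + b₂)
y = -5

Layer 1 pre-activation: z₁ = [-4, 5]
After ReLU: h = [0, 5]
Layer 2 output: y = 0×0 + -1×5 + 0 = -5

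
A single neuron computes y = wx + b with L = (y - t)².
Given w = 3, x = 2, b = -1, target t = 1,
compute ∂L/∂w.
∂L/∂w = 16

y = wx + b = (3)(2) + -1 = 5
∂L/∂y = 2(y - t) = 2(5 - 1) = 8
∂y/∂w = x = 2
∂L/∂w = ∂L/∂y · ∂y/∂w = 8 × 2 = 16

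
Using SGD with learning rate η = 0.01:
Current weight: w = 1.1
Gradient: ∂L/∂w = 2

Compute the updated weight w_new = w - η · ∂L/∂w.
w_new = 1.08

w_new = w - η·∂L/∂w = 1.1 - 0.01×(2) = 1.1 - (0.02) = 1.08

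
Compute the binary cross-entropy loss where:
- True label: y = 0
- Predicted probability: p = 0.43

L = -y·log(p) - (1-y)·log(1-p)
L = 0.5621

L = -0·log(0.43) - 1·log(0.57) = -log(0.57) = 0.5621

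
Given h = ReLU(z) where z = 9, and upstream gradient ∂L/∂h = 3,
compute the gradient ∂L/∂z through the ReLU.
∂L/∂z = 3

h = ReLU(9) = 9
Since z > 0: ∂h/∂z = 1
∂L/∂z = ∂L/∂h · ∂h/∂z = 3 × 1 = 3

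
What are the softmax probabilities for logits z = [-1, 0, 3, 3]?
p = [0.0089, 0.0241, 0.4835, 0.4835]

exp(z) = [0.3679, 1, 20.09, 20.09]
Sum = 41.54
p = [0.0089, 0.0241, 0.4835, 0.4835]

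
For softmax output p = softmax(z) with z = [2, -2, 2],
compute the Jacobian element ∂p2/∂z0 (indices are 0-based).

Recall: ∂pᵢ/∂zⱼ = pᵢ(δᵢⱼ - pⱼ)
∂p2/∂z0 = -0.2455

p = softmax(z) = [0.4955, 0.009075, 0.4955]
p2 = 0.4955, p0 = 0.4955

∂p2/∂z0 = -p2 × p0 = -0.4955 × 0.4955 = -0.2455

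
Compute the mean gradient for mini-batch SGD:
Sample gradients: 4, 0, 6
Average gradient = 3.333

Average = (1/3)(4 + 0 + 6) = 10/3 = 3.333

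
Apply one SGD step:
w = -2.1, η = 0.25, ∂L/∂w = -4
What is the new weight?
w_new = -1.1

w_new = w - η·∂L/∂w = -2.1 - 0.25×(-4) = -2.1 - (-1) = -1.1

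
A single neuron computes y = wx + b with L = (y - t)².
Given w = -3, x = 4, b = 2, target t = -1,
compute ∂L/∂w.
∂L/∂w = -72

y = wx + b = (-3)(4) + 2 = -10
∂L/∂y = 2(y - t) = 2(-10 - -1) = -18
∂y/∂w = x = 4
∂L/∂w = ∂L/∂y · ∂y/∂w = -18 × 4 = -72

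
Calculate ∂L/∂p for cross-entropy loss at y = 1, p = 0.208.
∂L/∂p = -4.808

∂L/∂p = -y/p + (1-y)/(1-p) = -1/0.208 + 0 = -4.808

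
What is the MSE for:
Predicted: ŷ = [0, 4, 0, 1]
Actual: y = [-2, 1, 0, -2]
MSE = 5.5

MSE = (1/4)((0--2)² + (4-1)² + (0-0)² + (1--2)²) = (1/4)(4 + 9 + 0 + 9) = 5.5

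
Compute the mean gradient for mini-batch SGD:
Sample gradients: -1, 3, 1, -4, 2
Average gradient = 0.2

Average = (1/5)(-1 + 3 + 1 + -4 + 2) = 1/5 = 0.2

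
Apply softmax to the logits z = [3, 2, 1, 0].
p = [0.6439, 0.2369, 0.0871, 0.0321]

exp(z) = [20.09, 7.389, 2.718, 1]
Sum = 31.19
p = [0.6439, 0.2369, 0.0871, 0.0321]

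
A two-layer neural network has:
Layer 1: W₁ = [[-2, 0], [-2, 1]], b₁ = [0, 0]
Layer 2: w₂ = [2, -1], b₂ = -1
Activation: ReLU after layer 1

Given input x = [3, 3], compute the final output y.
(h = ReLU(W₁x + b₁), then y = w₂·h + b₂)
y = -1

Layer 1 pre-activation: z₁ = [-6, -3]
After ReLU: h = [0, 0]
Layer 2 output: y = 2×0 + -1×0 + -1 = -1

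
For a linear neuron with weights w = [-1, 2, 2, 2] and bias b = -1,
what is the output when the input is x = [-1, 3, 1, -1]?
y = 6

y = (-1)(-1) + (2)(3) + (2)(1) + (2)(-1) + -1 = 6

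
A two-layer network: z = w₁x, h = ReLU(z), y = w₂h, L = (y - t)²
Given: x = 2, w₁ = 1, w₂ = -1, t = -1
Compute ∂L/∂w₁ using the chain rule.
∂L/∂w₁ = 4

Forward pass:
z = w₁x = 1×2 = 2
h = ReLU(2) = 2
y = w₂h = -1×2 = -2

Backward pass:
∂L/∂y = 2(y - t) = 2(-2 - -1) = -2
∂y/∂h = w₂ = -1
∂h/∂z = 1 (ReLU derivative)
∂z/∂w₁ = x = 2

∂L/∂w₁ = -2 × -1 × 1 × 2 = 4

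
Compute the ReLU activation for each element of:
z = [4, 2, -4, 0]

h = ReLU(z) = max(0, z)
h = [4, 2, 0, 0]

ReLU applied element-wise: max(0,4)=4, max(0,2)=2, max(0,-4)=0, max(0,0)=0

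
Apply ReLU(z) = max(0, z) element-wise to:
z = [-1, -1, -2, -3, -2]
h = [0, 0, 0, 0, 0]

ReLU applied element-wise: max(0,-1)=0, max(0,-1)=0, max(0,-2)=0, max(0,-3)=0, max(0,-2)=0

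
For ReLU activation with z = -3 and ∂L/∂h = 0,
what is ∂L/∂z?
∂L/∂z = 0

h = ReLU(-3) = 0
Since z < 0: ∂h/∂z = 0
∂L/∂z = ∂L/∂h · ∂h/∂z = 0 × 0 = 0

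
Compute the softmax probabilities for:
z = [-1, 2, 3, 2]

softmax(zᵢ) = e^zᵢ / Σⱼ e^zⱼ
p = [0.0104, 0.2097, 0.5701, 0.2097]

exp(z) = [0.3679, 7.389, 20.09, 7.389]
Sum = 35.23
p = [0.0104, 0.2097, 0.5701, 0.2097]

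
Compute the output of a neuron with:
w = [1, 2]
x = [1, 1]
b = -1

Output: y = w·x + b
y = 2

y = (1)(1) + (2)(1) + -1 = 2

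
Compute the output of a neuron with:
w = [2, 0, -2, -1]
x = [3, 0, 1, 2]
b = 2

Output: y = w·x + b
y = 4

y = (2)(3) + (0)(0) + (-2)(1) + (-1)(2) + 2 = 4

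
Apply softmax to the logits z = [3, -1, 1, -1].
p = [0.8533, 0.0156, 0.1155, 0.0156]

exp(z) = [20.09, 0.3679, 2.718, 0.3679]
Sum = 23.54
p = [0.8533, 0.0156, 0.1155, 0.0156]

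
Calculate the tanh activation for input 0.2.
0.1974

tanh(0.2) = (e^(0.2) - e^(-0.2))/(e^(0.2) + e^(-0.2)) = 0.1974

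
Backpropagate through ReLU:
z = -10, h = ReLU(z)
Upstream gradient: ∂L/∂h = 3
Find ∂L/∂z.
∂L/∂z = 0

h = ReLU(-10) = 0
Since z < 0: ∂h/∂z = 0
∂L/∂z = ∂L/∂h · ∂h/∂z = 3 × 0 = 0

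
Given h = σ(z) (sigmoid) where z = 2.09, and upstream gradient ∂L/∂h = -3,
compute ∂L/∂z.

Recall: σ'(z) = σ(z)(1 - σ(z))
∂L/∂z = -0.2939

σ(2.09) = 0.8899
σ'(2.09) = σ(2.09)(1 - σ(2.09)) = 0.8899 × 0.1101 = 0.09796
∂L/∂z = ∂L/∂h · σ'(z) = -3 × 0.09796 = -0.2939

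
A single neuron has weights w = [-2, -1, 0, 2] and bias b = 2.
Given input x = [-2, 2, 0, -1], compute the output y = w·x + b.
y = 2

y = (-2)(-2) + (-1)(2) + (0)(0) + (2)(-1) + 2 = 2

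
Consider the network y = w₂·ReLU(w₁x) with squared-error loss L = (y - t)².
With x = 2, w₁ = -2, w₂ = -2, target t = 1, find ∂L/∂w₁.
∂L/∂w₁ = 0

Forward pass:
z = w₁x = -2×2 = -4
h = ReLU(-4) = 0
y = w₂h = -2×0 = 0

Backward pass:
∂L/∂y = 2(y - t) = 2(0 - 1) = -2
∂y/∂h = w₂ = -2
∂h/∂z = 0 (ReLU derivative)
∂z/∂w₁ = x = 2

∂L/∂w₁ = -2 × -2 × 0 × 2 = 0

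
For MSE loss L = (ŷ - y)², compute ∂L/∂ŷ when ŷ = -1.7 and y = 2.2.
∂L/∂ŷ = -7.8

∂L/∂ŷ = 2(ŷ - y) = 2(-1.7 - 2.2) = 2(-3.9) = -7.8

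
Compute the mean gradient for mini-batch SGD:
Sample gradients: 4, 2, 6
Average gradient = 4

Average = (1/3)(4 + 2 + 6) = 12/3 = 4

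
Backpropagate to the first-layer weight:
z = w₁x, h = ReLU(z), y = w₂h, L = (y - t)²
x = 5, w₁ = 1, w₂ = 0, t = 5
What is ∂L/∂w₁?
∂L/∂w₁ = 0

Forward pass:
z = w₁x = 1×5 = 5
h = ReLU(5) = 5
y = w₂h = 0×5 = 0

Backward pass:
∂L/∂y = 2(y - t) = 2(0 - 5) = -10
∂y/∂h = w₂ = 0
∂h/∂z = 1 (ReLU derivative)
∂z/∂w₁ = x = 5

∂L/∂w₁ = -10 × 0 × 1 × 5 = 0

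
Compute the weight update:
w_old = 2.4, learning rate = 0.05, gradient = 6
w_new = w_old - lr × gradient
w_new = 2.1

w_new = w - η·∂L/∂w = 2.4 - 0.05×(6) = 2.4 - (0.3) = 2.1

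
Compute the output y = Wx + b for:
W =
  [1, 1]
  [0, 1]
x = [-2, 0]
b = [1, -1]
y = [-1, -1]

Wx = [1×-2 + 1×0, 0×-2 + 1×0]
   = [-2, 0]
y = Wx + b = [-2 + 1, 0 + -1] = [-1, -1]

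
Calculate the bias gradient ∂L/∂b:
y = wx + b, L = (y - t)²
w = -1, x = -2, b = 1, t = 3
∂L/∂b = 0

y = wx + b = (-1)(-2) + 1 = 3
∂L/∂y = 2(y - t) = 2(3 - 3) = 0
∂y/∂b = 1
∂L/∂b = ∂L/∂y · ∂y/∂b = 0 × 1 = 0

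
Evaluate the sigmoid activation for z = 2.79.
0.9421

sigmoid(2.79) = 1/(1 + e^(-2.79)) = 1/(1 + 0.06142) = 0.9421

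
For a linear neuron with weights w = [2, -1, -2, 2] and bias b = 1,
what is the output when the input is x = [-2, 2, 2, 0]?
y = -9

y = (2)(-2) + (-1)(2) + (-2)(2) + (2)(0) + 1 = -9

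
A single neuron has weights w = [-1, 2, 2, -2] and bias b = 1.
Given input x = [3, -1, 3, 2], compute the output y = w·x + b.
y = -2

y = (-1)(3) + (2)(-1) + (2)(3) + (-2)(2) + 1 = -2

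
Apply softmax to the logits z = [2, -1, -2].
p = [0.9362, 0.0466, 0.0171]

exp(z) = [7.389, 0.3679, 0.1353]
Sum = 7.892
p = [0.9362, 0.0466, 0.0171]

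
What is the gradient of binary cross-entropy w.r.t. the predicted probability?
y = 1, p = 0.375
∂L/∂p = -2.667

∂L/∂p = -y/p + (1-y)/(1-p) = -1/0.375 + 0 = -2.667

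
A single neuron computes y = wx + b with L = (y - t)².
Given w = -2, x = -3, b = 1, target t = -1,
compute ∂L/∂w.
∂L/∂w = -48

y = wx + b = (-2)(-3) + 1 = 7
∂L/∂y = 2(y - t) = 2(7 - -1) = 16
∂y/∂w = x = -3
∂L/∂w = ∂L/∂y · ∂y/∂w = 16 × -3 = -48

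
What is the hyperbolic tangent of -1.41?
-0.8875

tanh(-1.41) = (e^(-1.41) - e^(1.41))/(e^(-1.41) + e^(1.41)) = -0.8875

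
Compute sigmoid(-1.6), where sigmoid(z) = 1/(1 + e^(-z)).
0.168

sigmoid(-1.6) = 1/(1 + e^(1.6)) = 1/(1 + 4.953) = 0.168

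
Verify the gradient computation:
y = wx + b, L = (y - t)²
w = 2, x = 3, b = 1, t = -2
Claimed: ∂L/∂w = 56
Incorrect

y = (2)(3) + 1 = 7
∂L/∂y = 2(y - t) = 2(7 - -2) = 18
∂y/∂w = x = 3
∂L/∂w = 18 × 3 = 54

Claimed value: 56
Incorrect: The correct gradient is 54.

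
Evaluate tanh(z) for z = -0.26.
-0.2543

tanh(-0.26) = (e^(-0.26) - e^(0.26))/(e^(-0.26) + e^(0.26)) = -0.2543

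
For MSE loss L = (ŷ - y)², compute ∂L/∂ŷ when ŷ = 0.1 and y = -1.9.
∂L/∂ŷ = 4.0

∂L/∂ŷ = 2(ŷ - y) = 2(0.1 - -1.9) = 2(2.0) = 4.0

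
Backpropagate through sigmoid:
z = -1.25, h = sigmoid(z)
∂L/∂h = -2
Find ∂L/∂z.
∂L/∂z = -0.3462

σ(-1.25) = 0.2227
σ'(-1.25) = σ(-1.25)(1 - σ(-1.25)) = 0.2227 × 0.7773 = 0.1731
∂L/∂z = ∂L/∂h · σ'(z) = -2 × 0.1731 = -0.3462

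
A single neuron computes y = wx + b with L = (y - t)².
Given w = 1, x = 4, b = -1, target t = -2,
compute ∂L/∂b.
∂L/∂b = 10

y = wx + b = (1)(4) + -1 = 3
∂L/∂y = 2(y - t) = 2(3 - -2) = 10
∂y/∂b = 1
∂L/∂b = ∂L/∂y · ∂y/∂b = 10 × 1 = 10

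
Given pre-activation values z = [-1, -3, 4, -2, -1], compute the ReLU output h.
h = [0, 0, 4, 0, 0]

ReLU applied element-wise: max(0,-1)=0, max(0,-3)=0, max(0,4)=4, max(0,-2)=0, max(0,-1)=0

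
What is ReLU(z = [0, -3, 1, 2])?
h = [0, 0, 1, 2]

ReLU applied element-wise: max(0,0)=0, max(0,-3)=0, max(0,1)=1, max(0,2)=2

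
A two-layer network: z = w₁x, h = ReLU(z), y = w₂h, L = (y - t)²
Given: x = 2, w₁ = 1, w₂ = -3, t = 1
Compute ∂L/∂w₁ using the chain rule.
∂L/∂w₁ = 84

Forward pass:
z = w₁x = 1×2 = 2
h = ReLU(2) = 2
y = w₂h = -3×2 = -6

Backward pass:
∂L/∂y = 2(y - t) = 2(-6 - 1) = -14
∂y/∂h = w₂ = -3
∂h/∂z = 1 (ReLU derivative)
∂z/∂w₁ = x = 2

∂L/∂w₁ = -14 × -3 × 1 × 2 = 84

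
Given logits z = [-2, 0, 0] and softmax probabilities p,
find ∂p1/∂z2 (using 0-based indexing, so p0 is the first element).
∂p1/∂z2 = -0.2193

p = softmax(z) = [0.06338, 0.4683, 0.4683]
p1 = 0.4683, p2 = 0.4683

∂p1/∂z2 = -p1 × p2 = -0.4683 × 0.4683 = -0.2193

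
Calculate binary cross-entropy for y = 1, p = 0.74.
L = 0.3011

L = -1·log(0.74) - 0·log(0.26) = -log(0.74) = 0.3011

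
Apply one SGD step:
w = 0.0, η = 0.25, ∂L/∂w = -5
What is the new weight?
w_new = 1.25

w_new = w - η·∂L/∂w = 0.0 - 0.25×(-5) = 0.0 - (-1.25) = 1.25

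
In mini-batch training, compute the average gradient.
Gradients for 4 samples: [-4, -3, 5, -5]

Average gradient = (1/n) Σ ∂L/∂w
Average gradient = -1.75

Average = (1/4)(-4 + -3 + 5 + -5) = -7/4 = -1.75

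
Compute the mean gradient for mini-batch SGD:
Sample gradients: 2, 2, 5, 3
Average gradient = 3

Average = (1/4)(2 + 2 + 5 + 3) = 12/4 = 3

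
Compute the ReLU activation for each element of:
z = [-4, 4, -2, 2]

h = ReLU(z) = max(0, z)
h = [0, 4, 0, 2]

ReLU applied element-wise: max(0,-4)=0, max(0,4)=4, max(0,-2)=0, max(0,2)=2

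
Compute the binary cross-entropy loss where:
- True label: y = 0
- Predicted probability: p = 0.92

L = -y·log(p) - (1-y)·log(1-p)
L = 2.526

L = -0·log(0.92) - 1·log(0.08) = -log(0.08) = 2.526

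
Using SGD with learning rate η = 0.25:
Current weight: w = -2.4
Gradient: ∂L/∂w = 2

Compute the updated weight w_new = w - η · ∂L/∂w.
w_new = -2.9

w_new = w - η·∂L/∂w = -2.4 - 0.25×(2) = -2.4 - (0.5) = -2.9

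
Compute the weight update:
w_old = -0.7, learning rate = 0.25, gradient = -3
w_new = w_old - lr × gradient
w_new = 0.05

w_new = w - η·∂L/∂w = -0.7 - 0.25×(-3) = -0.7 - (-0.75) = 0.05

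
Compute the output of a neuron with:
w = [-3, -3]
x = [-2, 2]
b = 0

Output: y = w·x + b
y = 0

y = (-3)(-2) + (-3)(2) + 0 = 0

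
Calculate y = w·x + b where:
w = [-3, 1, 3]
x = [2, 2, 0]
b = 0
y = -4

y = (-3)(2) + (1)(2) + (3)(0) + 0 = -4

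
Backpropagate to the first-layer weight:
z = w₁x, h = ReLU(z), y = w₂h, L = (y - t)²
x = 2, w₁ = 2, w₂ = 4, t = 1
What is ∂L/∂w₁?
∂L/∂w₁ = 240

Forward pass:
z = w₁x = 2×2 = 4
h = ReLU(4) = 4
y = w₂h = 4×4 = 16

Backward pass:
∂L/∂y = 2(y - t) = 2(16 - 1) = 30
∂y/∂h = w₂ = 4
∂h/∂z = 1 (ReLU derivative)
∂z/∂w₁ = x = 2

∂L/∂w₁ = 30 × 4 × 1 × 2 = 240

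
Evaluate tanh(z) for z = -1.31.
-0.8643

tanh(-1.31) = (e^(-1.31) - e^(1.31))/(e^(-1.31) + e^(1.31)) = -0.8643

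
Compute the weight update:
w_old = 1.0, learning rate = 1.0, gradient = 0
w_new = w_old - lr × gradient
w_new = 1

w_new = w - η·∂L/∂w = 1.0 - 1.0×(0) = 1.0 - (0) = 1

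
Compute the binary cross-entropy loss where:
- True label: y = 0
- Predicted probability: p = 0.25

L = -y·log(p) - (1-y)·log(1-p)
L = 0.2877

L = -0·log(0.25) - 1·log(0.75) = -log(0.75) = 0.2877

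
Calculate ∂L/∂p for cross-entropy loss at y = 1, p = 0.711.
∂L/∂p = -1.406

∂L/∂p = -y/p + (1-y)/(1-p) = -1/0.711 + 0 = -1.406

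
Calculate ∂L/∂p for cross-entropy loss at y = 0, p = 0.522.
∂L/∂p = 2.092

∂L/∂p = -y/p + (1-y)/(1-p) = 0 + 1/0.478 = 2.092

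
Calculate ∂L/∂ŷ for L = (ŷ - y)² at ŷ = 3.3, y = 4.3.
∂L/∂ŷ = -2.0

∂L/∂ŷ = 2(ŷ - y) = 2(3.3 - 4.3) = 2(-1.0) = -2.0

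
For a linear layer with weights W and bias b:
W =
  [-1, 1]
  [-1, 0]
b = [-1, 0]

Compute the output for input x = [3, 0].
y = [-4, -3]

Wx = [-1×3 + 1×0, -1×3 + 0×0]
   = [-3, -3]
y = Wx + b = [-3 + -1, -3 + 0] = [-4, -3]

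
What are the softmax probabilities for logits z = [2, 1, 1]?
p = [0.5761, 0.2119, 0.2119]

exp(z) = [7.389, 2.718, 2.718]
Sum = 12.83
p = [0.5761, 0.2119, 0.2119]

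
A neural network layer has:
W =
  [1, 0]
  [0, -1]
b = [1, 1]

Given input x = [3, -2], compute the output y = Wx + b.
y = [4, 3]

Wx = [1×3 + 0×-2, 0×3 + -1×-2]
   = [3, 2]
y = Wx + b = [3 + 1, 2 + 1] = [4, 3]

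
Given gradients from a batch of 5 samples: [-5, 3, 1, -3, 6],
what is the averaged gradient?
Average gradient = 0.4

Average = (1/5)(-5 + 3 + 1 + -3 + 6) = 2/5 = 0.4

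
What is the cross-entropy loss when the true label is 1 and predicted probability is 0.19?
L = 1.661

L = -1·log(0.19) - 0·log(0.81) = -log(0.19) = 1.661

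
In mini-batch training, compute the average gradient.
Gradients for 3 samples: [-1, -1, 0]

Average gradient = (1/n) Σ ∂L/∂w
Average gradient = -0.6667

Average = (1/3)(-1 + -1 + 0) = -2/3 = -0.6667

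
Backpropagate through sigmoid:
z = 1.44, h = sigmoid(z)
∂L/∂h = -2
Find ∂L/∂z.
∂L/∂z = -0.3097

σ(1.44) = 0.8085
σ'(1.44) = σ(1.44)(1 - σ(1.44)) = 0.8085 × 0.1915 = 0.1549
∂L/∂z = ∂L/∂h · σ'(z) = -2 × 0.1549 = -0.3097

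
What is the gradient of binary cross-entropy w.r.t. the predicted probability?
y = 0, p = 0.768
∂L/∂p = 4.31

∂L/∂p = -y/p + (1-y)/(1-p) = 0 + 1/0.232 = 4.31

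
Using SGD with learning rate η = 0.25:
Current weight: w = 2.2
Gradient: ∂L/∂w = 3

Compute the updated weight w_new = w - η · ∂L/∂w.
w_new = 1.45

w_new = w - η·∂L/∂w = 2.2 - 0.25×(3) = 2.2 - (0.75) = 1.45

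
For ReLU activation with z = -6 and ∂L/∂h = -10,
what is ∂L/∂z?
∂L/∂z = 0

h = ReLU(-6) = 0
Since z < 0: ∂h/∂z = 0
∂L/∂z = ∂L/∂h · ∂h/∂z = -10 × 0 = 0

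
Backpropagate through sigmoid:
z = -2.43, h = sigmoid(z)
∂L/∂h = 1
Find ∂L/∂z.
∂L/∂z = 0.07437

σ(-2.43) = 0.08091
σ'(-2.43) = σ(-2.43)(1 - σ(-2.43)) = 0.08091 × 0.9191 = 0.07437
∂L/∂z = ∂L/∂h · σ'(z) = 1 × 0.07437 = 0.07437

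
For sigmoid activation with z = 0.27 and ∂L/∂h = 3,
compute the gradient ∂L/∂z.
∂L/∂z = 0.7365

σ(0.27) = 0.5671
σ'(0.27) = σ(0.27)(1 - σ(0.27)) = 0.5671 × 0.4329 = 0.2455
∂L/∂z = ∂L/∂h · σ'(z) = 3 × 0.2455 = 0.7365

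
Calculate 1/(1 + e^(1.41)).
0.1962

sigmoid(-1.41) = 1/(1 + e^(1.41)) = 1/(1 + 4.096) = 0.1962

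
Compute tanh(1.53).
0.9104

tanh(1.53) = (e^(1.53) - e^(-1.53))/(e^(1.53) + e^(-1.53)) = 0.9104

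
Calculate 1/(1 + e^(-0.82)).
0.6942

sigmoid(0.82) = 1/(1 + e^(-0.82)) = 1/(1 + 0.4404) = 0.6942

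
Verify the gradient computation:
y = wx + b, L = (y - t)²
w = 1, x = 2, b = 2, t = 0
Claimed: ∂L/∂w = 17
Incorrect

y = (1)(2) + 2 = 4
∂L/∂y = 2(y - t) = 2(4 - 0) = 8
∂y/∂w = x = 2
∂L/∂w = 8 × 2 = 16

Claimed value: 17
Incorrect: The correct gradient is 16.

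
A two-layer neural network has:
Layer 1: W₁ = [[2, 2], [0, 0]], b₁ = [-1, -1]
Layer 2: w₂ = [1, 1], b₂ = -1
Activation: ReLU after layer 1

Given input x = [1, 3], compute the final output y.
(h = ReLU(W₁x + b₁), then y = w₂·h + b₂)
y = 6

Layer 1 pre-activation: z₁ = [7, -1]
After ReLU: h = [7, 0]
Layer 2 output: y = 1×7 + 1×0 + -1 = 6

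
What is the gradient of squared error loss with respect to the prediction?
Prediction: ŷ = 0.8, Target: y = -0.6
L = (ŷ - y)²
∂L/∂ŷ = 2.8

∂L/∂ŷ = 2(ŷ - y) = 2(0.8 - -0.6) = 2(1.4) = 2.8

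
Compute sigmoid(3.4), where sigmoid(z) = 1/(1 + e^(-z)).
0.9677

sigmoid(3.4) = 1/(1 + e^(-3.4)) = 1/(1 + 0.03337) = 0.9677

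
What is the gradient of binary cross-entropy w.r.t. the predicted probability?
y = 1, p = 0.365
∂L/∂p = -2.74

∂L/∂p = -y/p + (1-y)/(1-p) = -1/0.365 + 0 = -2.74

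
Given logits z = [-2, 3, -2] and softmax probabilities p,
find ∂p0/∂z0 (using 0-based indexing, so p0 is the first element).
∂p0/∂z0 = 0.006604

p = softmax(z) = [0.006648, 0.9867, 0.006648]
p0 = 0.006648

∂p0/∂z0 = p0(1 - p0) = 0.006648 × (1 - 0.006648) = 0.006604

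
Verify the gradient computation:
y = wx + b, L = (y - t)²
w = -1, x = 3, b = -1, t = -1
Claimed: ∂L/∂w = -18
Correct

y = (-1)(3) + -1 = -4
∂L/∂y = 2(y - t) = 2(-4 - -1) = -6
∂y/∂w = x = 3
∂L/∂w = -6 × 3 = -18

Claimed value: -18
Correct: The correct gradient is -18.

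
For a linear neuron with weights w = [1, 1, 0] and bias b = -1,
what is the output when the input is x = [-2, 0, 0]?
y = -3

y = (1)(-2) + (1)(0) + (0)(0) + -1 = -3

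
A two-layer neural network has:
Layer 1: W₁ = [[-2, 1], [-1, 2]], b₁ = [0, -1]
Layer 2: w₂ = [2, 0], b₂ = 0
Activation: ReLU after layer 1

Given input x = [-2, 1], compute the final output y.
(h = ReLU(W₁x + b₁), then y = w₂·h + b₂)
y = 10

Layer 1 pre-activation: z₁ = [5, 3]
After ReLU: h = [5, 3]
Layer 2 output: y = 2×5 + 0×3 + 0 = 10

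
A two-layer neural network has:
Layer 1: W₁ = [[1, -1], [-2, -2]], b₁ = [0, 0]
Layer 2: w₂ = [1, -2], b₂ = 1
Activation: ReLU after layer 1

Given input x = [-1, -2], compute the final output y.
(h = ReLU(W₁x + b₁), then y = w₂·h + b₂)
y = -10

Layer 1 pre-activation: z₁ = [1, 6]
After ReLU: h = [1, 6]
Layer 2 output: y = 1×1 + -2×6 + 1 = -10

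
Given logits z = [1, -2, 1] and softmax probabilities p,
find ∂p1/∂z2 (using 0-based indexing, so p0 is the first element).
∂p1/∂z2 = -0.01185

p = softmax(z) = [0.4879, 0.02429, 0.4879]
p1 = 0.02429, p2 = 0.4879

∂p1/∂z2 = -p1 × p2 = -0.02429 × 0.4879 = -0.01185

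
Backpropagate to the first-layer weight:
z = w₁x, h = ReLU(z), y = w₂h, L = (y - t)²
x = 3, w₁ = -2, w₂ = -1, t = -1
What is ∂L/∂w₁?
∂L/∂w₁ = 0

Forward pass:
z = w₁x = -2×3 = -6
h = ReLU(-6) = 0
y = w₂h = -1×0 = 0

Backward pass:
∂L/∂y = 2(y - t) = 2(0 - -1) = 2
∂y/∂h = w₂ = -1
∂h/∂z = 0 (ReLU derivative)
∂z/∂w₁ = x = 3

∂L/∂w₁ = 2 × -1 × 0 × 3 = 0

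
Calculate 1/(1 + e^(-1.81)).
0.8594

sigmoid(1.81) = 1/(1 + e^(-1.81)) = 1/(1 + 0.1637) = 0.8594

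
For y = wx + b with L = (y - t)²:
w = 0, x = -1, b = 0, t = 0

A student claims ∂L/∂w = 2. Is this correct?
Incorrect

y = (0)(-1) + 0 = 0
∂L/∂y = 2(y - t) = 2(0 - 0) = 0
∂y/∂w = x = -1
∂L/∂w = 0 × -1 = 0

Claimed value: 2
Incorrect: The correct gradient is 0.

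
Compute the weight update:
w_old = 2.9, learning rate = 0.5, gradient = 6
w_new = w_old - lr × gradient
w_new = -0.1

w_new = w - η·∂L/∂w = 2.9 - 0.5×(6) = 2.9 - (3) = -0.1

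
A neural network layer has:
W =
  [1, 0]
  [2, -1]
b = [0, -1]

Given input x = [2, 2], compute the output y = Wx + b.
y = [2, 1]

Wx = [1×2 + 0×2, 2×2 + -1×2]
   = [2, 2]
y = Wx + b = [2 + 0, 2 + -1] = [2, 1]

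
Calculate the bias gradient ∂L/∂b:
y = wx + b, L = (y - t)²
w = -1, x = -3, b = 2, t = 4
∂L/∂b = 2

y = wx + b = (-1)(-3) + 2 = 5
∂L/∂y = 2(y - t) = 2(5 - 4) = 2
∂y/∂b = 1
∂L/∂b = ∂L/∂y · ∂y/∂b = 2 × 1 = 2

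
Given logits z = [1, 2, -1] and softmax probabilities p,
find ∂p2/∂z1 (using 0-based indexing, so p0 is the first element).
∂p2/∂z1 = -0.02477

p = softmax(z) = [0.2595, 0.7054, 0.03512]
p2 = 0.03512, p1 = 0.7054

∂p2/∂z1 = -p2 × p1 = -0.03512 × 0.7054 = -0.02477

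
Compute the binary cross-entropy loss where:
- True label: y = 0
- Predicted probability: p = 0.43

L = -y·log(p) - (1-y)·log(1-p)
L = 0.5621

L = -0·log(0.43) - 1·log(0.57) = -log(0.57) = 0.5621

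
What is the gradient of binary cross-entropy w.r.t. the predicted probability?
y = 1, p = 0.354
∂L/∂p = -2.825

∂L/∂p = -y/p + (1-y)/(1-p) = -1/0.354 + 0 = -2.825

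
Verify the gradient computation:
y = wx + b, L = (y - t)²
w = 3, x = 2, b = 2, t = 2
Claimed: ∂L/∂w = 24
Correct

y = (3)(2) + 2 = 8
∂L/∂y = 2(y - t) = 2(8 - 2) = 12
∂y/∂w = x = 2
∂L/∂w = 12 × 2 = 24

Claimed value: 24
Correct: The correct gradient is 24.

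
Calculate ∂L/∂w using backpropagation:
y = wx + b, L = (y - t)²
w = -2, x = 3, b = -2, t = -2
∂L/∂w = -36

y = wx + b = (-2)(3) + -2 = -8
∂L/∂y = 2(y - t) = 2(-8 - -2) = -12
∂y/∂w = x = 3
∂L/∂w = ∂L/∂y · ∂y/∂w = -12 × 3 = -36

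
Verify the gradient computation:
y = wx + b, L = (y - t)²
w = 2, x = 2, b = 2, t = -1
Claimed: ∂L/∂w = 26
Incorrect

y = (2)(2) + 2 = 6
∂L/∂y = 2(y - t) = 2(6 - -1) = 14
∂y/∂w = x = 2
∂L/∂w = 14 × 2 = 28

Claimed value: 26
Incorrect: The correct gradient is 28.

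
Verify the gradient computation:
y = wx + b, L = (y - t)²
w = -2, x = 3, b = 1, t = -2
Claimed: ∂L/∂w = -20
Incorrect

y = (-2)(3) + 1 = -5
∂L/∂y = 2(y - t) = 2(-5 - -2) = -6
∂y/∂w = x = 3
∂L/∂w = -6 × 3 = -18

Claimed value: -20
Incorrect: The correct gradient is -18.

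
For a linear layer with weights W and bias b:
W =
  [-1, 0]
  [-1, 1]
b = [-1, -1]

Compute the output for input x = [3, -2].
y = [-4, -6]

Wx = [-1×3 + 0×-2, -1×3 + 1×-2]
   = [-3, -5]
y = Wx + b = [-3 + -1, -5 + -1] = [-4, -6]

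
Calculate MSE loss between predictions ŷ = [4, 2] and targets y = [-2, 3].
MSE = 18.5

MSE = (1/2)((4--2)² + (2-3)²) = (1/2)(36 + 1) = 18.5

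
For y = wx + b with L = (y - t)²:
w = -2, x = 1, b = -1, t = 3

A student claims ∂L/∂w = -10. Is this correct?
Incorrect

y = (-2)(1) + -1 = -3
∂L/∂y = 2(y - t) = 2(-3 - 3) = -12
∂y/∂w = x = 1
∂L/∂w = -12 × 1 = -12

Claimed value: -10
Incorrect: The correct gradient is -12.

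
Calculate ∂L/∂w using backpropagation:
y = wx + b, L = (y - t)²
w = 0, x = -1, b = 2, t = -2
∂L/∂w = -8

y = wx + b = (0)(-1) + 2 = 2
∂L/∂y = 2(y - t) = 2(2 - -2) = 8
∂y/∂w = x = -1
∂L/∂w = ∂L/∂y · ∂y/∂w = 8 × -1 = -8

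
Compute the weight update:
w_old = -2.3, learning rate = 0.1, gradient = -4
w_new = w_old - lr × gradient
w_new = -1.9

w_new = w - η·∂L/∂w = -2.3 - 0.1×(-4) = -2.3 - (-0.4) = -1.9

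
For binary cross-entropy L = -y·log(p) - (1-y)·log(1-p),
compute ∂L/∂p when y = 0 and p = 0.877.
∂L/∂p = 8.13

∂L/∂p = -y/p + (1-y)/(1-p) = 0 + 1/0.123 = 8.13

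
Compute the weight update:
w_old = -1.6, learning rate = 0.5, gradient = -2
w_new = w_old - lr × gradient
w_new = -0.6

w_new = w - η·∂L/∂w = -1.6 - 0.5×(-2) = -1.6 - (-1) = -0.6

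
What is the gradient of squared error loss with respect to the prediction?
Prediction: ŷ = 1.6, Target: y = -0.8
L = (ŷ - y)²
∂L/∂ŷ = 4.8

∂L/∂ŷ = 2(ŷ - y) = 2(1.6 - -0.8) = 2(2.4) = 4.8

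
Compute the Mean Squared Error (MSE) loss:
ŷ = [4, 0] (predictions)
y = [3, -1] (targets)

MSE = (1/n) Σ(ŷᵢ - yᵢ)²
MSE = 1

MSE = (1/2)((4-3)² + (0--1)²) = (1/2)(1 + 1) = 1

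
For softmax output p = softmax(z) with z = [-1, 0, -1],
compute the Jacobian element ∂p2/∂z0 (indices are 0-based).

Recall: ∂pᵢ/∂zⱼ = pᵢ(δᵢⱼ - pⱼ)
∂p2/∂z0 = -0.04492

p = softmax(z) = [0.2119, 0.5761, 0.2119]
p2 = 0.2119, p0 = 0.2119

∂p2/∂z0 = -p2 × p0 = -0.2119 × 0.2119 = -0.04492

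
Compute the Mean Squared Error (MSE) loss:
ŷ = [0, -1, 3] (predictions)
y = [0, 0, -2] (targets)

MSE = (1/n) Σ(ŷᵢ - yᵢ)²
MSE = 8.667

MSE = (1/3)((0-0)² + (-1-0)² + (3--2)²) = (1/3)(0 + 1 + 25) = 8.667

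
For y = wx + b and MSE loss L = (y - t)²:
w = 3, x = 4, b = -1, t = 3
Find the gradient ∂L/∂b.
∂L/∂b = 16

y = wx + b = (3)(4) + -1 = 11
∂L/∂y = 2(y - t) = 2(11 - 3) = 16
∂y/∂b = 1
∂L/∂b = ∂L/∂y · ∂y/∂b = 16 × 1 = 16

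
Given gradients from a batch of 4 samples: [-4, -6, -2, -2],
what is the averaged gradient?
Average gradient = -3.5

Average = (1/4)(-4 + -6 + -2 + -2) = -14/4 = -3.5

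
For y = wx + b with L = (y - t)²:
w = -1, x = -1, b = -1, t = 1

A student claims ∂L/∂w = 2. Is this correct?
Correct

y = (-1)(-1) + -1 = 0
∂L/∂y = 2(y - t) = 2(0 - 1) = -2
∂y/∂w = x = -1
∂L/∂w = -2 × -1 = 2

Claimed value: 2
Correct: The correct gradient is 2.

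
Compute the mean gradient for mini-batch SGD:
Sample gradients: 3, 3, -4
Average gradient = 0.6667

Average = (1/3)(3 + 3 + -4) = 2/3 = 0.6667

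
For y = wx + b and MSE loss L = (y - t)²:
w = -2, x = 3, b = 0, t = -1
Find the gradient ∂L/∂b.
∂L/∂b = -10

y = wx + b = (-2)(3) + 0 = -6
∂L/∂y = 2(y - t) = 2(-6 - -1) = -10
∂y/∂b = 1
∂L/∂b = ∂L/∂y · ∂y/∂b = -10 × 1 = -10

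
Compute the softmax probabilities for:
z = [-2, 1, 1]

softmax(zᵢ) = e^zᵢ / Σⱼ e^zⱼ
p = [0.0243, 0.4879, 0.4879]

exp(z) = [0.1353, 2.718, 2.718]
Sum = 5.572
p = [0.0243, 0.4879, 0.4879]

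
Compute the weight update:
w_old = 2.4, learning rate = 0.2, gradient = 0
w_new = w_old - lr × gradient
w_new = 2.4

w_new = w - η·∂L/∂w = 2.4 - 0.2×(0) = 2.4 - (0) = 2.4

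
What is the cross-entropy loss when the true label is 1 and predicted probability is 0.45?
L = 0.7985

L = -1·log(0.45) - 0·log(0.55) = -log(0.45) = 0.7985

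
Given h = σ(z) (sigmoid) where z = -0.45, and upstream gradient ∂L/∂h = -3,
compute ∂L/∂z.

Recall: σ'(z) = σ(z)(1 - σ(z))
∂L/∂z = -0.7133

σ(-0.45) = 0.3894
σ'(-0.45) = σ(-0.45)(1 - σ(-0.45)) = 0.3894 × 0.6106 = 0.2378
∂L/∂z = ∂L/∂h · σ'(z) = -3 × 0.2378 = -0.7133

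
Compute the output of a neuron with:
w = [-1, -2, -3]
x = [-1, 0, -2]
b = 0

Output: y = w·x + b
y = 7

y = (-1)(-1) + (-2)(0) + (-3)(-2) + 0 = 7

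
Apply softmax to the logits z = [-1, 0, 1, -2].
p = [0.0871, 0.2369, 0.6439, 0.0321]

exp(z) = [0.3679, 1, 2.718, 0.1353]
Sum = 4.221
p = [0.0871, 0.2369, 0.6439, 0.0321]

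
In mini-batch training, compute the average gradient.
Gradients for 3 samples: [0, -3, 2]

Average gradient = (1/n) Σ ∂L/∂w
Average gradient = -0.3333

Average = (1/3)(0 + -3 + 2) = -1/3 = -0.3333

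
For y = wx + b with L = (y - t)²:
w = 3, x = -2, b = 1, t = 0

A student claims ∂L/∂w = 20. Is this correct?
Correct

y = (3)(-2) + 1 = -5
∂L/∂y = 2(y - t) = 2(-5 - 0) = -10
∂y/∂w = x = -2
∂L/∂w = -10 × -2 = 20

Claimed value: 20
Correct: The correct gradient is 20.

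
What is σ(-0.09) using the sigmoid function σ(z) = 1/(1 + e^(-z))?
0.4775

sigmoid(-0.09) = 1/(1 + e^(0.09)) = 1/(1 + 1.094) = 0.4775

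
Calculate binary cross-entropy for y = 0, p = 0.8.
L = 1.609

L = -0·log(0.8) - 1·log(0.2) = -log(0.2) = 1.609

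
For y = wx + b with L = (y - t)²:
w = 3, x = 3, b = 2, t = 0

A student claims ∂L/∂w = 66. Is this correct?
Correct

y = (3)(3) + 2 = 11
∂L/∂y = 2(y - t) = 2(11 - 0) = 22
∂y/∂w = x = 3
∂L/∂w = 22 × 3 = 66

Claimed value: 66
Correct: The correct gradient is 66.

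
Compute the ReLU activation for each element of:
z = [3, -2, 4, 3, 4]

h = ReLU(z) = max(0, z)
h = [3, 0, 4, 3, 4]

ReLU applied element-wise: max(0,3)=3, max(0,-2)=0, max(0,4)=4, max(0,3)=3, max(0,4)=4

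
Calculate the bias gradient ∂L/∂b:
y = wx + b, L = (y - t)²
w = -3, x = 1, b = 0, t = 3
∂L/∂b = -12

y = wx + b = (-3)(1) + 0 = -3
∂L/∂y = 2(y - t) = 2(-3 - 3) = -12
∂y/∂b = 1
∂L/∂b = ∂L/∂y · ∂y/∂b = -12 × 1 = -12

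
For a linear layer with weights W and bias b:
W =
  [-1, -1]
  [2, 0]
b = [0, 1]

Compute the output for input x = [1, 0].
y = [-1, 3]

Wx = [-1×1 + -1×0, 2×1 + 0×0]
   = [-1, 2]
y = Wx + b = [-1 + 0, 2 + 1] = [-1, 3]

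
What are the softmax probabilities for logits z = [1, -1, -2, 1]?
p = [0.4576, 0.0619, 0.0228, 0.4576]

exp(z) = [2.718, 0.3679, 0.1353, 2.718]
Sum = 5.94
p = [0.4576, 0.0619, 0.0228, 0.4576]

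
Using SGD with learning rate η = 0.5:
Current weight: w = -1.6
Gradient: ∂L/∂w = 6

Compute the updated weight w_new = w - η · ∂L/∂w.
w_new = -4.6

w_new = w - η·∂L/∂w = -1.6 - 0.5×(6) = -1.6 - (3) = -4.6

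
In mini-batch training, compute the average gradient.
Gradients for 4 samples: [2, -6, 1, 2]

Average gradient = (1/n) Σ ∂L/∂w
Average gradient = -0.25

Average = (1/4)(2 + -6 + 1 + 2) = -1/4 = -0.25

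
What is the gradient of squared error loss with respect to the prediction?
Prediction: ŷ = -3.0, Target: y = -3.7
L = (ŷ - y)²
∂L/∂ŷ = 1.4

∂L/∂ŷ = 2(ŷ - y) = 2(-3.0 - -3.7) = 2(0.7) = 1.4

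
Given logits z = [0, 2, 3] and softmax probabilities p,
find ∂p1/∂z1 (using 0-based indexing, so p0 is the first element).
∂p1/∂z1 = 0.1922

p = softmax(z) = [0.03512, 0.2595, 0.7054]
p1 = 0.2595

∂p1/∂z1 = p1(1 - p1) = 0.2595 × (1 - 0.2595) = 0.1922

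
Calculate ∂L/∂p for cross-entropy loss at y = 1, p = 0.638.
∂L/∂p = -1.567

∂L/∂p = -y/p + (1-y)/(1-p) = -1/0.638 + 0 = -1.567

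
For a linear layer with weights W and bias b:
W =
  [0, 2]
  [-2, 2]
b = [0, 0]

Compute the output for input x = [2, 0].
y = [0, -4]

Wx = [0×2 + 2×0, -2×2 + 2×0]
   = [0, -4]
y = Wx + b = [0 + 0, -4 + 0] = [0, -4]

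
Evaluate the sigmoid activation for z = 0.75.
0.6792

sigmoid(0.75) = 1/(1 + e^(-0.75)) = 1/(1 + 0.4724) = 0.6792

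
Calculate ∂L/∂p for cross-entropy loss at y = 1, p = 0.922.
∂L/∂p = -1.085

∂L/∂p = -y/p + (1-y)/(1-p) = -1/0.922 + 0 = -1.085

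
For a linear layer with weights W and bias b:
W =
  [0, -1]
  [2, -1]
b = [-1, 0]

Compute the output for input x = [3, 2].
y = [-3, 4]

Wx = [0×3 + -1×2, 2×3 + -1×2]
   = [-2, 4]
y = Wx + b = [-2 + -1, 4 + 0] = [-3, 4]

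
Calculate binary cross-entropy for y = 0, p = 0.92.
L = 2.526

L = -0·log(0.92) - 1·log(0.08) = -log(0.08) = 2.526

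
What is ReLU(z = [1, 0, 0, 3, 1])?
h = [1, 0, 0, 3, 1]

ReLU applied element-wise: max(0,1)=1, max(0,0)=0, max(0,0)=0, max(0,3)=3, max(0,1)=1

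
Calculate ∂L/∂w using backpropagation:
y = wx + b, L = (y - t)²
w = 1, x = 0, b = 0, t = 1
∂L/∂w = 0

y = wx + b = (1)(0) + 0 = 0
∂L/∂y = 2(y - t) = 2(0 - 1) = -2
∂y/∂w = x = 0
∂L/∂w = ∂L/∂y · ∂y/∂w = -2 × 0 = 0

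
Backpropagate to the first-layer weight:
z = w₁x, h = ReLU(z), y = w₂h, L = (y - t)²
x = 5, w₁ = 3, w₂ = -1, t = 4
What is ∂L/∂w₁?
∂L/∂w₁ = 190

Forward pass:
z = w₁x = 3×5 = 15
h = ReLU(15) = 15
y = w₂h = -1×15 = -15

Backward pass:
∂L/∂y = 2(y - t) = 2(-15 - 4) = -38
∂y/∂h = w₂ = -1
∂h/∂z = 1 (ReLU derivative)
∂z/∂w₁ = x = 5

∂L/∂w₁ = -38 × -1 × 1 × 5 = 190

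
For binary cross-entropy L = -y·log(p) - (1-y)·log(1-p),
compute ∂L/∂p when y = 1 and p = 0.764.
∂L/∂p = -1.309

∂L/∂p = -y/p + (1-y)/(1-p) = -1/0.764 + 0 = -1.309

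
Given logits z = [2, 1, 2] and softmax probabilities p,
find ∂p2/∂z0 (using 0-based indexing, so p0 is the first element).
∂p2/∂z0 = -0.1784

p = softmax(z) = [0.4223, 0.1554, 0.4223]
p2 = 0.4223, p0 = 0.4223

∂p2/∂z0 = -p2 × p0 = -0.4223 × 0.4223 = -0.1784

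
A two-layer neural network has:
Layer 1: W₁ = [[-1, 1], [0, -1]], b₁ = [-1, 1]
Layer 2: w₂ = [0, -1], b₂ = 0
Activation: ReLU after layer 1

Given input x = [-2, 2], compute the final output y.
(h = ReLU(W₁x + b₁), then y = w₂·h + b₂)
y = 0

Layer 1 pre-activation: z₁ = [3, -1]
After ReLU: h = [3, 0]
Layer 2 output: y = 0×3 + -1×0 + 0 = 0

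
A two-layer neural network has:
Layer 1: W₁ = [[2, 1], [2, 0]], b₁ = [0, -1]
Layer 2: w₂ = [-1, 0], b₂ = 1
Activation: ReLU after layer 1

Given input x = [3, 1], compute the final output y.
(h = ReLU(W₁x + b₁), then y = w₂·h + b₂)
y = -6

Layer 1 pre-activation: z₁ = [7, 5]
After ReLU: h = [7, 5]
Layer 2 output: y = -1×7 + 0×5 + 1 = -6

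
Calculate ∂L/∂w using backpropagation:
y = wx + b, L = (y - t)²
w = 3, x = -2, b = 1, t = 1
∂L/∂w = 24

y = wx + b = (3)(-2) + 1 = -5
∂L/∂y = 2(y - t) = 2(-5 - 1) = -12
∂y/∂w = x = -2
∂L/∂w = ∂L/∂y · ∂y/∂w = -12 × -2 = 24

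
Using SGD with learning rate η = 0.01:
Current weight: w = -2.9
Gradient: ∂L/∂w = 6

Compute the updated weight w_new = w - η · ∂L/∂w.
w_new = -2.96

w_new = w - η·∂L/∂w = -2.9 - 0.01×(6) = -2.9 - (0.06) = -2.96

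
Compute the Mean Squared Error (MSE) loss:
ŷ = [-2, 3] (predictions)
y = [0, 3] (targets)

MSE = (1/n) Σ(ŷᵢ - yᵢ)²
MSE = 2

MSE = (1/2)((-2-0)² + (3-3)²) = (1/2)(4 + 0) = 2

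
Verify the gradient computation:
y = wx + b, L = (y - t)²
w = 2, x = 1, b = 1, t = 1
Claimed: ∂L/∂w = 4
Correct

y = (2)(1) + 1 = 3
∂L/∂y = 2(y - t) = 2(3 - 1) = 4
∂y/∂w = x = 1
∂L/∂w = 4 × 1 = 4

Claimed value: 4
Correct: The correct gradient is 4.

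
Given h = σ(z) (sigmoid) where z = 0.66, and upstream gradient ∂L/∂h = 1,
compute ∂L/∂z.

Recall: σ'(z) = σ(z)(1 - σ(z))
∂L/∂z = 0.2246

σ(0.66) = 0.6593
σ'(0.66) = σ(0.66)(1 - σ(0.66)) = 0.6593 × 0.3407 = 0.2246
∂L/∂z = ∂L/∂h · σ'(z) = 1 × 0.2246 = 0.2246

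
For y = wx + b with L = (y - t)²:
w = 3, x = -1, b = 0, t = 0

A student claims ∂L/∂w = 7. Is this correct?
Incorrect

y = (3)(-1) + 0 = -3
∂L/∂y = 2(y - t) = 2(-3 - 0) = -6
∂y/∂w = x = -1
∂L/∂w = -6 × -1 = 6

Claimed value: 7
Incorrect: The correct gradient is 6.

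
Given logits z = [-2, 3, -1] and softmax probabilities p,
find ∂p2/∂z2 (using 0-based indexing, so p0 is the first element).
∂p2/∂z2 = 0.01755

p = softmax(z) = [0.006573, 0.9756, 0.01787]
p2 = 0.01787

∂p2/∂z2 = p2(1 - p2) = 0.01787 × (1 - 0.01787) = 0.01755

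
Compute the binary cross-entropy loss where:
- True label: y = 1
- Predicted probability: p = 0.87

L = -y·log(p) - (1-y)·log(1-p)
L = 0.1393

L = -1·log(0.87) - 0·log(0.13) = -log(0.87) = 0.1393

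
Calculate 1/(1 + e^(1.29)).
0.2159

sigmoid(-1.29) = 1/(1 + e^(1.29)) = 1/(1 + 3.633) = 0.2159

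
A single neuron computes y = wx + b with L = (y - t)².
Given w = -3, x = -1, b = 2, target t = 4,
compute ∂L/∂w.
∂L/∂w = -2

y = wx + b = (-3)(-1) + 2 = 5
∂L/∂y = 2(y - t) = 2(5 - 4) = 2
∂y/∂w = x = -1
∂L/∂w = ∂L/∂y · ∂y/∂w = 2 × -1 = -2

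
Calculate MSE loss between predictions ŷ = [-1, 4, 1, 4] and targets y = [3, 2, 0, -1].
MSE = 11.5

MSE = (1/4)((-1-3)² + (4-2)² + (1-0)² + (4--1)²) = (1/4)(16 + 4 + 1 + 25) = 11.5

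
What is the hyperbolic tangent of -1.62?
-0.9246

tanh(-1.62) = (e^(-1.62) - e^(1.62))/(e^(-1.62) + e^(1.62)) = -0.9246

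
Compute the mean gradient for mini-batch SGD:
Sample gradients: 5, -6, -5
Average gradient = -2

Average = (1/3)(5 + -6 + -5) = -6/3 = -2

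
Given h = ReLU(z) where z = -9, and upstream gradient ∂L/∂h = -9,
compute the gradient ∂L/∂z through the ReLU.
∂L/∂z = 0

h = ReLU(-9) = 0
Since z < 0: ∂h/∂z = 0
∂L/∂z = ∂L/∂h · ∂h/∂z = -9 × 0 = 0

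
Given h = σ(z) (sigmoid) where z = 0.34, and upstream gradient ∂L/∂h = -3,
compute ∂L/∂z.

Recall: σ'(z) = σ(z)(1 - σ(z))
∂L/∂z = -0.7287

σ(0.34) = 0.5842
σ'(0.34) = σ(0.34)(1 - σ(0.34)) = 0.5842 × 0.4158 = 0.2429
∂L/∂z = ∂L/∂h · σ'(z) = -3 × 0.2429 = -0.7287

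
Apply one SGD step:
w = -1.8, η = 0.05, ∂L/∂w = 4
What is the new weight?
w_new = -2

w_new = w - η·∂L/∂w = -1.8 - 0.05×(4) = -1.8 - (0.2) = -2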